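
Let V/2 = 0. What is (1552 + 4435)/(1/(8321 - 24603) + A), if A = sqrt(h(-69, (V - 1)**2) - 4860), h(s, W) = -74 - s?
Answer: -97480334/1289728644261 - 1587174798188*I*sqrt(4865)/1289728644261 ≈ -7.5582e-5 - 85.836*I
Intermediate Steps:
V = 0 (V = 2*0 = 0)
A = I*sqrt(4865) (A = sqrt((-74 - 1*(-69)) - 4860) = sqrt((-74 + 69) - 4860) = sqrt(-5 - 4860) = sqrt(-4865) = I*sqrt(4865) ≈ 69.75*I)
(1552 + 4435)/(1/(8321 - 24603) + A) = (1552 + 4435)/(1/(8321 - 24603) + I*sqrt(4865)) = 5987/(1/(-16282) + I*sqrt(4865)) = 5987/(-1/16282 + I*sqrt(4865))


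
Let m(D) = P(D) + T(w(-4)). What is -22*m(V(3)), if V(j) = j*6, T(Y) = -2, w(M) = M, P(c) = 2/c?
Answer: 374/9 ≈ 41.556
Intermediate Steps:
V(j) = 6*j
m(D) = -2 + 2/D (m(D) = 2/D - 2 = -2 + 2/D)
-22*m(V(3)) = -22*(-2 + 2/((6*3))) = -22*(-2 + 2/18) = -22*(-2 + 2*(1/18)) = -22*(-2 + ⅑) = -22*(-17/9) = 374/9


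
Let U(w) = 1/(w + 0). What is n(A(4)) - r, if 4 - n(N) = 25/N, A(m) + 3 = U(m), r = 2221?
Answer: -24287/11 ≈ -2207.9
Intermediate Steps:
U(w) = 1/w
A(m) = -3 + 1/m
n(N) = 4 - 25/N
n(A(4)) - r = (4 - 25/(-3 + 1/4)) - 1*2221 = (4 - 25/(-3 + ¼)) - 2221 = (4 - 25/(-11/4)) - 2221 = (4 - 25*(-4/11)) - 2221 = (4 + 100/11) - 2221 = 144/11 - 2221 = -24287/11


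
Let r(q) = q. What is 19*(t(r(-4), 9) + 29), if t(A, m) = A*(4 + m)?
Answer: -437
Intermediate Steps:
19*(t(r(-4), 9) + 29) = 19*(-4*(4 + 9) + 29) = 19*(-4*13 + 29) = 19*(-52 + 29) = 19*(-23) = -437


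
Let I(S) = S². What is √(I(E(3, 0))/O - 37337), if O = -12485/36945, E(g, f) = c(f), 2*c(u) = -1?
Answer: I*√931204574465/4994 ≈ 193.23*I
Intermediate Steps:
c(u) = -½ (c(u) = (½)*(-1) = -½)
E(g, f) = -½
O = -2497/7389 (O = -12485*1/36945 = -2497/7389 ≈ -0.33793)
√(I(E(3, 0))/O - 37337) = √((-½)²/(-2497/7389) - 37337) = √((¼)*(-7389/2497) - 37337) = √(-7389/9988 - 37337) = √(-372929345/9988) = I*√931204574465/4994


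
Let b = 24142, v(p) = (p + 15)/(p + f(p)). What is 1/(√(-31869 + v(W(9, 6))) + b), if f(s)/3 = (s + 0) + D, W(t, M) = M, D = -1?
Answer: 12071/291434016 - I*√7967/291434016 ≈ 4.1419e-5 - 3.0627e-7*I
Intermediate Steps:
f(s) = -3 + 3*s (f(s) = 3*((s + 0) - 1) = 3*(s - 1) = 3*(-1 + s) = -3 + 3*s)
v(p) = (15 + p)/(-3 + 4*p) (v(p) = (p + 15)/(p + (-3 + 3*p)) = (15 + p)/(-3 + 4*p))
1/(√(-31869 + v(W(9, 6))) + b) = 1/(√(-31869 + (15 + 6)/(-3 + 4*6)) + 24142) = 1/(√(-31869 + 21/(-3 + 24)) + 24142) = 1/(√(-31869 + 21/21) + 24142) = 1/(√(-31869 + (1/21)*21) + 24142) = 1/(√(-31869 + 1) + 24142) = 1/(√(-31868) + 24142) = 1/(2*I*√7967 + 24142) = 1/(24142 + 2*I*√7967)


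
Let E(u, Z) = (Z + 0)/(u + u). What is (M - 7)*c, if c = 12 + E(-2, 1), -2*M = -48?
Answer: 799/4 ≈ 199.75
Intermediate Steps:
M = 24 (M = -½*(-48) = 24)
E(u, Z) = Z/(2*u) (E(u, Z) = Z/((2*u)) = Z*(1/(2*u)) = Z/(2*u))
c = 47/4 (c = 12 + (½)*1/(-2) = 12 + (½)*1*(-½) = 12 - ¼ = 47/4 ≈ 11.750)
(M - 7)*c = (24 - 7)*(47/4) = 17*(47/4) = 799/4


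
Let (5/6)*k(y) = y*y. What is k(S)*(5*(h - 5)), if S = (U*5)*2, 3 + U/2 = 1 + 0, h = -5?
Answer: -96000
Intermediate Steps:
U = -4 (U = -6 + 2*(1 + 0) = -6 + 2*1 = -6 + 2 = -4)
S = -40 (S = -4*5*2 = -20*2 = -40)
k(y) = 6*y²/5 (k(y) = 6*(y*y)/5 = 6*y²/5)
k(S)*(5*(h - 5)) = ((6/5)*(-40)²)*(5*(-5 - 5)) = ((6/5)*1600)*(5*(-10)) = 1920*(-50) = -96000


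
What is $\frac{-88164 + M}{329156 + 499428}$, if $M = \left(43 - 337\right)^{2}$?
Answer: $- \frac{216}{103573} \approx -0.0020855$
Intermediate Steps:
$M = 86436$ ($M = \left(-294\right)^{2} = 86436$)
$\frac{-88164 + M}{329156 + 499428} = \frac{-88164 + 86436}{329156 + 499428} = - \frac{1728}{828584} = \left(-1728\right) \frac{1}{828584} = - \frac{216}{103573}$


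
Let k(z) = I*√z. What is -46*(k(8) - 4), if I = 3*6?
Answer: 184 - 1656*√2 ≈ -2157.9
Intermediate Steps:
I = 18
k(z) = 18*√z
-46*(k(8) - 4) = -46*(18*√8 - 4) = -46*(18*(2*√2) - 4) = -46*(36*√2 - 4) = -46*(-4 + 36*√2) = 184 - 1656*√2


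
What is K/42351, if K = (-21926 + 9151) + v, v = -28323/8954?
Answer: -114415673/379210854 ≈ -0.30172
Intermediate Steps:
v = -28323/8954 (v = -28323*1/8954 = -28323/8954 ≈ -3.1632)
K = -114415673/8954 (K = (-21926 + 9151) - 28323/8954 = -12775 - 28323/8954 = -114415673/8954 ≈ -12778.)
K/42351 = -114415673/8954/42351 = -114415673/8954*1/42351 = -114415673/379210854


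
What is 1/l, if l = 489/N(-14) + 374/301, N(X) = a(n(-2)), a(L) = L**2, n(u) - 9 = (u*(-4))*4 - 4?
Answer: 412069/659195 ≈ 0.62511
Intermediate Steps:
n(u) = 5 - 16*u (n(u) = 9 + ((u*(-4))*4 - 4) = 9 + (-4*u*4 - 4) = 9 + (-16*u - 4) = 9 + (-4 - 16*u) = 5 - 16*u)
N(X) = 1369 (N(X) = (5 - 16*(-2))**2 = (5 + 32)**2 = 37**2 = 1369)
l = 659195/412069 (l = 489/1369 + 374/301 = 659195/412069 ≈ 1.5997)
1/l = 1/(659195/412069) = 412069/659195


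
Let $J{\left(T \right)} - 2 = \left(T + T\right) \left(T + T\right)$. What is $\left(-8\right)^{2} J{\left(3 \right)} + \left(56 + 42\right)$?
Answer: $2530$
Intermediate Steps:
$J{\left(T \right)} = 2 + 4 T^{2}$ ($J{\left(T \right)} = 2 + \left(T + T\right) \left(T + T\right) = 2 + 2 T 2 T = 2 + 4 T^{2}$)
$\left(-8\right)^{2} J{\left(3 \right)} + \left(56 + 42\right) = \left(-8\right)^{2} \left(2 + 4 \cdot 3^{2}\right) + \left(56 + 42\right) = 64 \left(2 + 4 \cdot 9\right) + 98 = 64 \left(2 + 36\right) + 98 = 64 \cdot 38 + 98 = 2432 + 98 = 2530$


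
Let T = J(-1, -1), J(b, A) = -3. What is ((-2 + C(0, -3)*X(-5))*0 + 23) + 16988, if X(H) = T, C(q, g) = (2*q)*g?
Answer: 17011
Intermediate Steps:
T = -3
C(q, g) = 2*g*q
X(H) = -3
((-2 + C(0, -3)*X(-5))*0 + 23) + 16988 = ((-2 + (2*(-3)*0)*(-3))*0 + 23) + 16988 = ((-2 + 0*(-3))*0 + 23) + 16988 = ((-2 + 0)*0 + 23) + 16988 = (-2*0 + 23) + 16988 = (0 + 23) + 16988 = 23 + 16988 = 17011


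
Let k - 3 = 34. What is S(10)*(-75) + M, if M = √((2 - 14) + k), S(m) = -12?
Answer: 905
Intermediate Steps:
k = 37 (k = 3 + 34 = 37)
M = 5 (M = √((2 - 14) + 37) = √(-12 + 37) = √25 = 5)
S(10)*(-75) + M = -12*(-75) + 5 = 900 + 5 = 905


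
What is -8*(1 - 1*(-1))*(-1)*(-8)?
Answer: -128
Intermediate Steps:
-8*(1 - 1*(-1))*(-1)*(-8) = -8*(1 + 1)*(-1)*(-8) = -16*(-1)*(-8) = -8*(-2)*(-8) = 16*(-8) = -128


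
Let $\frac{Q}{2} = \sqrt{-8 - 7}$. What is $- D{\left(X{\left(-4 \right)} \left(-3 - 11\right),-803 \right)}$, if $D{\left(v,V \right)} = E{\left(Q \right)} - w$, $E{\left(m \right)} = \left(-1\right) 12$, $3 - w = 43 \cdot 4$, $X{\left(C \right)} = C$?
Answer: $-157$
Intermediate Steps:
$Q = 2 i \sqrt{15}$ ($Q = 2 \sqrt{-8 - 7} = 2 \sqrt{-15} = 2 i \sqrt{15} \approx 7.746 i$)
$w = -169$ ($w = 3 - 43 \cdot 4 = 3 - 172 = -169$)
$E{\left(m \right)} = -12$
$D{\left(v,V \right)} = 157$ ($D{\left(v,V \right)} = -12 - -169 = -12 + 169 = 157$)
$- D{\left(X{\left(-4 \right)} \left(-3 - 11\right),-803 \right)} = \left(-1\right) 157 = -157$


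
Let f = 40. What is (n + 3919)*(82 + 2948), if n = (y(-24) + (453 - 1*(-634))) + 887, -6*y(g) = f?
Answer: 17835590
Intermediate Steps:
y(g) = -20/3 (y(g) = -⅙*40 = -20/3)
n = 5902/3 (n = (-20/3 + (453 - 1*(-634))) + 887 = (-20/3 + (453 + 634)) + 887 = (-20/3 + 1087) + 887 = 3241/3 + 887 = 5902/3 ≈ 1967.3)
(n + 3919)*(82 + 2948) = (5902/3 + 3919)*(82 + 2948) = (17659/3)*3030 = 17835590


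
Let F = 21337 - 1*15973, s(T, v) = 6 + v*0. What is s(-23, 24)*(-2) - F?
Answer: -5376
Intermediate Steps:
s(T, v) = 6 (s(T, v) = 6 + 0 = 6)
F = 5364 (F = 21337 - 15973 = 5364)
s(-23, 24)*(-2) - F = 6*(-2) - 1*5364 = -12 - 5364 = -5376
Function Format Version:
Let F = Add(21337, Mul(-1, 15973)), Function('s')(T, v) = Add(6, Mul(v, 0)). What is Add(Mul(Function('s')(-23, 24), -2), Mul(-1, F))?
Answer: -5376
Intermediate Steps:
Function('s')(T, v) = 6 (Function('s')(T, v) = Add(6, 0) = 6)
F = 5364 (F = Add(21337, -15973) = 5364)
Add(Mul(Function('s')(-23, 24), -2), Mul(-1, F)) = Add(Mul(6, -2), Mul(-1, 5364)) = Add(-12, -5364) = -5376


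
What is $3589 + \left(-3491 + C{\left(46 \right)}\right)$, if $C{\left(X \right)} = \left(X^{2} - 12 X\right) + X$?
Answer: $1708$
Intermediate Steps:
$C{\left(X \right)} = X^{2} - 11 X$
$3589 + \left(-3491 + C{\left(46 \right)}\right) = 3589 - \left(3491 - 46 \left(-11 + 46\right)\right) = 3589 + \left(-3491 + 46 \cdot 35\right) = 3589 + \left(-3491 + 1610\right) = 3589 - 1881 = 1708$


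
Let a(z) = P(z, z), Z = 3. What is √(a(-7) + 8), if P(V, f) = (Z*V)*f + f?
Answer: 2*√37 ≈ 12.166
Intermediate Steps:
P(V, f) = f + 3*V*f (P(V, f) = (3*V)*f + f = 3*V*f + f = f + 3*V*f)
a(z) = z*(1 + 3*z)
√(a(-7) + 8) = √(-7*(1 + 3*(-7)) + 8) = √(-7*(1 - 21) + 8) = √(-7*(-20) + 8) = √(140 + 8) = √148 = 2*√37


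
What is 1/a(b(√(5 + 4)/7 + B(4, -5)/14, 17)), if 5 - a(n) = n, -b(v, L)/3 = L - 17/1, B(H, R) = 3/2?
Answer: ⅕ ≈ 0.20000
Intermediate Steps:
B(H, R) = 3/2 (B(H, R) = 3*(½) = 3/2)
b(v, L) = 51 - 3*L (b(v, L) = -3*(L - 17/1) = -3*(L - 17*1) = -3*(L - 17) = -3*(-17 + L) = 51 - 3*L)
a(n) = 5 - n
1/a(b(√(5 + 4)/7 + B(4, -5)/14, 17)) = 1/(5 - (51 - 3*17)) = 1/(5 - (51 - 51)) = 1/(5 - 1*0) = 1/(5 + 0) = 1/5 = ⅕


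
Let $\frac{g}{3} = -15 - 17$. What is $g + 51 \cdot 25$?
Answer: $1179$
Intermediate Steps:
$g = -96$ ($g = 3 \left(-15 - 17\right) = 3 \left(-32\right) = -96$)
$g + 51 \cdot 25 = -96 + 51 \cdot 25 = -96 + 1275 = 1179$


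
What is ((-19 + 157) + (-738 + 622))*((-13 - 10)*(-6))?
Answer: 3036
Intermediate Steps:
((-19 + 157) + (-738 + 622))*((-13 - 10)*(-6)) = (138 - 116)*(-23*(-6)) = 22*138 = 3036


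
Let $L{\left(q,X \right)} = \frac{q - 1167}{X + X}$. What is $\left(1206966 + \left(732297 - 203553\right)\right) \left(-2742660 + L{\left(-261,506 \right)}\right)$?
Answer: $- \frac{1204397603964270}{253} \approx -4.7605 \cdot 10^{12}$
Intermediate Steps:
$L{\left(q,X \right)} = \frac{-1167 + q}{2 X}$
$\left(1206966 + \left(732297 - 203553\right)\right) \left(-2742660 + L{\left(-261,506 \right)}\right) = \left(1206966 + \left(732297 - 203553\right)\right) \left(-2742660 + \frac{-1167 - 261}{2 \cdot 506}\right) = \left(1206966 + \left(732297 - 203553\right)\right) \left(-2742660 + \frac{1}{2} \cdot \frac{1}{506} \left(-1428\right)\right) = \left(1206966 + 528744\right) \left(-2742660 - \frac{357}{253}\right) = 1735710 \left(- \frac{693893337}{253}\right) = - \frac{1204397603964270}{253}$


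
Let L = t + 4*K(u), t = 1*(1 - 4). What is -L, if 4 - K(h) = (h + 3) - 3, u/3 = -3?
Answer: -49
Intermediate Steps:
u = -9 (u = 3*(-3) = -9)
K(h) = 4 - h (K(h) = 4 - ((h + 3) - 3) = 4 - ((3 + h) - 3) = 4 - h)
t = -3 (t = 1*(-3) = -3)
L = 49 (L = -3 + 4*(4 - 1*(-9)) = -3 + 4*(4 + 9) = -3 + 4*13 = -3 + 52 = 49)
-L = -1*49 = -49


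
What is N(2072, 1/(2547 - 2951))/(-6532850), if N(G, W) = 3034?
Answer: -1517/3266425 ≈ -0.00046442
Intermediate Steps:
N(2072, 1/(2547 - 2951))/(-6532850) = 3034/(-6532850) = 3034*(-1/6532850) = -1517/3266425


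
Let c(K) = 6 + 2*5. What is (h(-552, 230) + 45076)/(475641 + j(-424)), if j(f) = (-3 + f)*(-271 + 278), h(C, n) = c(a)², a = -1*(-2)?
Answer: 11333/118163 ≈ 0.095910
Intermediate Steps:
a = 2
c(K) = 16 (c(K) = 6 + 10 = 16)
h(C, n) = 256 (h(C, n) = 16² = 256)
j(f) = -21 + 7*f (j(f) = (-3 + f)*7 = -21 + 7*f)
(h(-552, 230) + 45076)/(475641 + j(-424)) = (256 + 45076)/(475641 + (-21 + 7*(-424))) = 45332/(475641 + (-21 - 2968)) = 45332/(475641 - 2989) = 45332/472652 = 45332*(1/472652) = 11333/118163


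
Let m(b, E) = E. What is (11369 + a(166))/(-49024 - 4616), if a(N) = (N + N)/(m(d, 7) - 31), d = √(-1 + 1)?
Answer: -68131/321840 ≈ -0.21169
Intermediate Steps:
d = 0 (d = √0 = 0)
a(N) = -N/12 (a(N) = (N + N)/(7 - 31) = (2*N)/(-24) = (2*N)*(-1/24) = -N/12)
(11369 + a(166))/(-49024 - 4616) = (11369 - 1/12*166)/(-49024 - 4616) = (11369 - 83/6)/(-53640) = (68131/6)*(-1/53640) = -68131/321840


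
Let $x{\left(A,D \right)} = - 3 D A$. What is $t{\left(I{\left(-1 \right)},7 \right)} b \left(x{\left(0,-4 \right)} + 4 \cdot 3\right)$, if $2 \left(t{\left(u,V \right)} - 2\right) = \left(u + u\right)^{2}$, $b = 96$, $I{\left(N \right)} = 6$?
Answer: $85248$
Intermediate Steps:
$x{\left(A,D \right)} = - 3 A D$
$t{\left(u,V \right)} = 2 + 2 u^{2}$ ($t{\left(u,V \right)} = 2 + \frac{\left(u + u\right)^{2}}{2} = 2 + \frac{\left(2 u\right)^{2}}{2} = 2 + \frac{4 u^{2}}{2} = 2 + 2 u^{2}$)
$t{\left(I{\left(-1 \right)},7 \right)} b \left(x{\left(0,-4 \right)} + 4 \cdot 3\right) = \left(2 + 2 \cdot 6^{2}\right) 96 \left(\left(-3\right) 0 \left(-4\right) + 4 \cdot 3\right) = \left(2 + 2 \cdot 36\right) 96 \left(0 + 12\right) = \left(2 + 72\right) 96 \cdot 12 = 74 \cdot 96 \cdot 12 = 7104 \cdot 12 = 85248$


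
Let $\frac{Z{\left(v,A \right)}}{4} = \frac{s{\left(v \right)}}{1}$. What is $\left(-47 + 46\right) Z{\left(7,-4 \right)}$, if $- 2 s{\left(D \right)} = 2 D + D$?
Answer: $42$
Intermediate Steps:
$s{\left(D \right)} = - \frac{3 D}{2}$ ($s{\left(D \right)} = - \frac{2 D + D}{2} = - \frac{3 D}{2}$)
$Z{\left(v,A \right)} = - 6 v$ ($Z{\left(v,A \right)} = 4 \frac{\left(- \frac{3}{2}\right) v}{1} = 4 - \frac{3 v}{2} \cdot 1 = 4 \left(- \frac{3 v}{2}\right) = - 6 v$)
$\left(-47 + 46\right) Z{\left(7,-4 \right)} = \left(-47 + 46\right) \left(\left(-6\right) 7\right) = \left(-1\right) \left(-42\right) = 42$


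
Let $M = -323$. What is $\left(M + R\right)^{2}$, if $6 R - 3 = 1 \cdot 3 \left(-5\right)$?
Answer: $105625$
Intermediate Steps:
$R = -2$ ($R = \frac{1}{2} + \frac{1 \cdot 3 \left(-5\right)}{6} = \frac{1}{2} + \frac{3 \left(-5\right)}{6} = \frac{1}{2} + \frac{1}{6} \left(-15\right) = \frac{1}{2} - \frac{5}{2} = -2$)
$\left(M + R\right)^{2} = \left(-323 - 2\right)^{2} = \left(-325\right)^{2} = 105625$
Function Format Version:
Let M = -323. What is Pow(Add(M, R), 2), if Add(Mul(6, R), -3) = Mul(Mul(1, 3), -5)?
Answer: 105625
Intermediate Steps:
R = -2 (R = Add(Rational(1, 2), Mul(Rational(1, 6), Mul(Mul(1, 3), -5))) = Add(Rational(1, 2), Mul(Rational(1, 6), Mul(3, -5))) = Add(Rational(1, 2), Mul(Rational(1, 6), -15)) = Add(Rational(1, 2), Rational(-5, 2)) = -2)
Pow(Add(M, R), 2) = Pow(Add(-323, -2), 2) = Pow(-325, 2) = 105625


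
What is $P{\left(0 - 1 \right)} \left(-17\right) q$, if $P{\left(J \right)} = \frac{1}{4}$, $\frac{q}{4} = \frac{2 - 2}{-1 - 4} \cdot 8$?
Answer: $0$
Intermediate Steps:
$q = 0$ ($q = 4 \frac{2 - 2}{-1 - 4} \cdot 8 = 4 \frac{0}{-5} \cdot 8 = 4 \cdot 0 \left(- \frac{1}{5}\right) 8 = 4 \cdot 0 \cdot 8 = 4 \cdot 0 = 0$)
$P{\left(J \right)} = \frac{1}{4}$
$P{\left(0 - 1 \right)} \left(-17\right) q = \frac{1}{4} \left(-17\right) 0 = \left(- \frac{17}{4}\right) 0 = 0$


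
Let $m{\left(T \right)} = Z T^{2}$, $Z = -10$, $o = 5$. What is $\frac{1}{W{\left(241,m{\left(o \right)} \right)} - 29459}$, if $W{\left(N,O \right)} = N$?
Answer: $- \frac{1}{29218} \approx -3.4225 \cdot 10^{-5}$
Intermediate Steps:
$m{\left(T \right)} = - 10 T^{2}$
$\frac{1}{W{\left(241,m{\left(o \right)} \right)} - 29459} = \frac{1}{241 - 29459} = \frac{1}{-29218} = - \frac{1}{29218}$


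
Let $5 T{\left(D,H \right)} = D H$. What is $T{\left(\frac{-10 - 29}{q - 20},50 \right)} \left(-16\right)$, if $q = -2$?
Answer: $- \frac{3120}{11} \approx -283.64$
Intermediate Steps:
$T{\left(D,H \right)} = \frac{D H}{5}$
$T{\left(\frac{-10 - 29}{q - 20},50 \right)} \left(-16\right) = \frac{1}{5} \frac{-10 - 29}{-2 - 20} \cdot 50 \left(-16\right) = \frac{1}{5} \left(- \frac{39}{-22}\right) 50 \left(-16\right) = \frac{1}{5} \left(\left(-39\right) \left(- \frac{1}{22}\right)\right) 50 \left(-16\right) = \frac{1}{5} \cdot \frac{39}{22} \cdot 50 \left(-16\right) = \frac{195}{11} \left(-16\right) = - \frac{3120}{11}$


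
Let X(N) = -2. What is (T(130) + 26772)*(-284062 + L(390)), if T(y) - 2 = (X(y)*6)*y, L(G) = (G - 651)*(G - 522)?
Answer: -6293666540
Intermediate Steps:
L(G) = (-651 + G)*(-522 + G)
T(y) = 2 - 12*y (T(y) = 2 + (-2*6)*y = 2 - 12*y)
(T(130) + 26772)*(-284062 + L(390)) = ((2 - 12*130) + 26772)*(-284062 + (339822 + 390² - 1173*390)) = ((2 - 1560) + 26772)*(-284062 + (339822 + 152100 - 457470)) = (-1558 + 26772)*(-284062 + 34452) = 25214*(-249610) = -6293666540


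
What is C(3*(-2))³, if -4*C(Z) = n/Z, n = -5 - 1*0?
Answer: -125/13824 ≈ -0.0090422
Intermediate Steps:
n = -5 (n = -5 + 0 = -5)
C(Z) = 5/(4*Z) (C(Z) = -(-5)/(4*Z) = 5/(4*Z))
C(3*(-2))³ = (5/(4*((3*(-2)))))³ = ((5/4)/(-6))³ = ((5/4)*(-⅙))³ = (-5/24)³ = -125/13824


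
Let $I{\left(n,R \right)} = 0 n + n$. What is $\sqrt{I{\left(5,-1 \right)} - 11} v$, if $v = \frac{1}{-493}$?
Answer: $- \frac{i \sqrt{6}}{493} \approx - 0.0049685 i$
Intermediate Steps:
$I{\left(n,R \right)} = n$ ($I{\left(n,R \right)} = 0 + n = n$)
$v = - \frac{1}{493} \approx -0.0020284$
$\sqrt{I{\left(5,-1 \right)} - 11} v = \sqrt{5 - 11} \left(- \frac{1}{493}\right) = \sqrt{-6} \left(- \frac{1}{493}\right) = i \sqrt{6} \left(- \frac{1}{493}\right) = - \frac{i \sqrt{6}}{493}$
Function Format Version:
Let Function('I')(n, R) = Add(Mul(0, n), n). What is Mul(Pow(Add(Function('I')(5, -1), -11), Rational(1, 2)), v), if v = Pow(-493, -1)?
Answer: Mul(Rational(-1, 493), I, Pow(6, Rational(1, 2))) ≈ Mul(-0.0049685, I)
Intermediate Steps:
Function('I')(n, R) = n (Function('I')(n, R) = Add(0, n) = n)
v = Rational(-1, 493) ≈ -0.0020284
Mul(Pow(Add(Function('I')(5, -1), -11), Rational(1, 2)), v) = Mul(Pow(Add(5, -11), Rational(1, 2)), Rational(-1, 493)) = Mul(Pow(-6, Rational(1, 2)), Rational(-1, 493)) = Mul(Mul(I, Pow(6, Rational(1, 2))), Rational(-1, 493)) = Mul(Rational(-1, 493), I, Pow(6, Rational(1, 2)))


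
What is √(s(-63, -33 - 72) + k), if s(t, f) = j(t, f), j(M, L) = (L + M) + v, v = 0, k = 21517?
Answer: √21349 ≈ 146.11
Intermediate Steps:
j(M, L) = L + M (j(M, L) = (L + M) + 0 = L + M)
s(t, f) = f + t
√(s(-63, -33 - 72) + k) = √(((-33 - 72) - 63) + 21517) = √((-105 - 63) + 21517) = √(-168 + 21517) = √21349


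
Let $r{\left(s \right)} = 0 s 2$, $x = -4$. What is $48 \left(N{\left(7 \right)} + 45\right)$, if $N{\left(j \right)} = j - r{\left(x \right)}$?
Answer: $2496$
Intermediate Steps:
$r{\left(s \right)} = 0$ ($r{\left(s \right)} = 0 \cdot 2 = 0$)
$N{\left(j \right)} = j$ ($N{\left(j \right)} = j - 0 = j + 0 = j$)
$48 \left(N{\left(7 \right)} + 45\right) = 48 \left(7 + 45\right) = 48 \cdot 52 = 2496$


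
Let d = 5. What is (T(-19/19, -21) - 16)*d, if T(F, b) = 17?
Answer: 5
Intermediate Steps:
(T(-19/19, -21) - 16)*d = (17 - 16)*5 = 1*5 = 5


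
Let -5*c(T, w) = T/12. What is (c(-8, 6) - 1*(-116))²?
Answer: 3034564/225 ≈ 13487.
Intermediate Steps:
c(T, w) = -T/60 (c(T, w) = -T/(5*12) = -T/60)
(c(-8, 6) - 1*(-116))² = (-1/60*(-8) - 1*(-116))² = (2/15 + 116)² = (1742/15)² = 3034564/225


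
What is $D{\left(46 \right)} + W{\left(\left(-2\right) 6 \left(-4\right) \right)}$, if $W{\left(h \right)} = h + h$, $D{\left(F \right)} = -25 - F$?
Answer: $25$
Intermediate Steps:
$W{\left(h \right)} = 2 h$
$D{\left(46 \right)} + W{\left(\left(-2\right) 6 \left(-4\right) \right)} = \left(-25 - 46\right) + 2 \left(-2\right) 6 \left(-4\right) = \left(-25 - 46\right) + 2 \left(\left(-12\right) \left(-4\right)\right) = -71 + 2 \cdot 48 = -71 + 96 = 25$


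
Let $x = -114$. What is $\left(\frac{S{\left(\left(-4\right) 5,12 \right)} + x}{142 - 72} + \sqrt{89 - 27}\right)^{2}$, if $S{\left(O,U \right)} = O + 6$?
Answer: $\frac{80046}{1225} - \frac{128 \sqrt{62}}{35} \approx 36.547$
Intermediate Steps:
$S{\left(O,U \right)} = 6 + O$
$\left(\frac{S{\left(\left(-4\right) 5,12 \right)} + x}{142 - 72} + \sqrt{89 - 27}\right)^{2} = \left(\frac{\left(6 - 20\right) - 114}{142 - 72} + \sqrt{89 - 27}\right)^{2} = \left(\frac{\left(6 - 20\right) - 114}{70} + \sqrt{62}\right)^{2} = \left(\left(-14 - 114\right) \frac{1}{70} + \sqrt{62}\right)^{2} = \left(\left(-128\right) \frac{1}{70} + \sqrt{62}\right)^{2} = \left(- \frac{64}{35} + \sqrt{62}\right)^{2}$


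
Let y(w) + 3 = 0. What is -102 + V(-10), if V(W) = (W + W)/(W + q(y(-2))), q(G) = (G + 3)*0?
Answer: -100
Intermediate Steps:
y(w) = -3 (y(w) = -3 + 0 = -3)
q(G) = 0 (q(G) = (3 + G)*0 = 0)
V(W) = 2 (V(W) = (W + W)/(W + 0) = (2*W)/W = 2)
-102 + V(-10) = -102 + 2 = -100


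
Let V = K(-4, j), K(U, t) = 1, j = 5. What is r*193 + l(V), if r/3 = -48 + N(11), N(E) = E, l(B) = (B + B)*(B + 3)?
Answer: -21415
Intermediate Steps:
V = 1
l(B) = 2*B*(3 + B) (l(B) = (2*B)*(3 + B) = 2*B*(3 + B))
r = -111 (r = 3*(-48 + 11) = 3*(-37) = -111)
r*193 + l(V) = -111*193 + 2*1*(3 + 1) = -21423 + 2*1*4 = -21423 + 8 = -21415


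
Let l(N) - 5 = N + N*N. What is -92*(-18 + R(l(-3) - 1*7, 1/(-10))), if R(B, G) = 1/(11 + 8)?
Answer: 31372/19 ≈ 1651.2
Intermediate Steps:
l(N) = 5 + N + N² (l(N) = 5 + (N + N*N) = 5 + (N + N²) = 5 + N + N²)
R(B, G) = 1/19
-92*(-18 + R(l(-3) - 1*7, 1/(-10))) = -92*(-18 + 1/19) = -92*(-341/19) = 31372/19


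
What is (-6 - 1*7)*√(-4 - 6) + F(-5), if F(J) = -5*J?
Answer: 25 - 13*I*√10 ≈ 25.0 - 41.11*I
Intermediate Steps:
(-6 - 1*7)*√(-4 - 6) + F(-5) = (-6 - 1*7)*√(-4 - 6) - 5*(-5) = (-6 - 7)*√(-10) + 25 = -13*I*√10 + 25 = 25 - 13*I*√10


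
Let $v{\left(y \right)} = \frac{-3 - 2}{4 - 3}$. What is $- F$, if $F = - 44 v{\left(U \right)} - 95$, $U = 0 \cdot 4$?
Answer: $-125$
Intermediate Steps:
$U = 0$
$v{\left(y \right)} = -5$ ($v{\left(y \right)} = - \frac{5}{1} = \left(-5\right) 1 = -5$)
$F = 125$ ($F = \left(-44\right) \left(-5\right) - 95 = 220 - 95 = 125$)
$- F = \left(-1\right) 125 = -125$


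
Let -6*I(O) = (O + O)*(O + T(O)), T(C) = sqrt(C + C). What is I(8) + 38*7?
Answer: 234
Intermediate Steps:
T(C) = sqrt(2)*sqrt(C) (T(C) = sqrt(2*C) = sqrt(2)*sqrt(C))
I(O) = -O*(O + sqrt(2)*sqrt(O))/3 (I(O) = -(O + O)*(O + sqrt(2)*sqrt(O))/6 = -2*O*(O + sqrt(2)*sqrt(O))/6 = -O*(O + sqrt(2)*sqrt(O))/3)
I(8) + 38*7 = -1/3*8*(8 + sqrt(2)*sqrt(8)) + 38*7 = -1/3*8*(8 + sqrt(2)*(2*sqrt(2))) + 266 = -1/3*8*(8 + 4) + 266 = -1/3*8*12 + 266 = -32 + 266 = 234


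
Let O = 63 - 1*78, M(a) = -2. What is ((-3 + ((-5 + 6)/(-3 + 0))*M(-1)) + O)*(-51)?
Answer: 884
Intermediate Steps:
O = -15 (O = 63 - 78 = -15)
((-3 + ((-5 + 6)/(-3 + 0))*M(-1)) + O)*(-51) = ((-3 + ((-5 + 6)/(-3 + 0))*(-2)) - 15)*(-51) = ((-3 + (1/(-3))*(-2)) - 15)*(-51) = ((-3 + (1*(-1/3))*(-2)) - 15)*(-51) = ((-3 - 1/3*(-2)) - 15)*(-51) = ((-3 + 2/3) - 15)*(-51) = (-7/3 - 15)*(-51) = -52/3*(-51) = 884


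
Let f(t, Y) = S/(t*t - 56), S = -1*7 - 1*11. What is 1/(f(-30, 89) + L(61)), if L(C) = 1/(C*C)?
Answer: -1570262/33067 ≈ -47.487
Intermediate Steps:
L(C) = C**(-2) (L(C) = 1/(C**2) = C**(-2))
S = -18 (S = -7 - 11 = -18)
f(t, Y) = -18/(-56 + t**2) (f(t, Y) = -18/(t*t - 56) = -18/(t**2 - 56) = -18/(-56 + t**2))
1/(f(-30, 89) + L(61)) = 1/(-18/(-56 + (-30)**2) + 61**(-2)) = 1/(-18/(-56 + 900) + 1/3721) = 1/(-18/844 + 1/3721) = 1/(-18*1/844 + 1/3721) = 1/(-9/422 + 1/3721) = 1/(-33067/1570262) = -1570262/33067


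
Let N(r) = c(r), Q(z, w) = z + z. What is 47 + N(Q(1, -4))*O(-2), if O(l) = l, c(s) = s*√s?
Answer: 47 - 4*√2 ≈ 41.343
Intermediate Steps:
Q(z, w) = 2*z
c(s) = s^(3/2)
N(r) = r^(3/2)
47 + N(Q(1, -4))*O(-2) = 47 + (2*1)^(3/2)*(-2) = 47 + 2^(3/2)*(-2) = 47 + (2*√2)*(-2) = 47 - 4*√2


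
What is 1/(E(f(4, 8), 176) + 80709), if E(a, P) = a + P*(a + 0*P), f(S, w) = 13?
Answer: 1/83010 ≈ 1.2047e-5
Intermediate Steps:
E(a, P) = a + P*a (E(a, P) = a + P*(a + 0) = a + P*a)
1/(E(f(4, 8), 176) + 80709) = 1/(13*(1 + 176) + 80709) = 1/(13*177 + 80709) = 1/(2301 + 80709) = 1/83010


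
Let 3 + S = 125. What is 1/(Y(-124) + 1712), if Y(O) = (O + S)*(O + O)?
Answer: 1/2208 ≈ 0.00045290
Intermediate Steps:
S = 122 (S = -3 + 125 = 122)
Y(O) = 2*O*(122 + O) (Y(O) = (O + 122)*(O + O) = (122 + O)*(2*O) = 2*O*(122 + O))
1/(Y(-124) + 1712) = 1/(2*(-124)*(122 - 124) + 1712) = 1/(2*(-124)*(-2) + 1712) = 1/(496 + 1712) = 1/2208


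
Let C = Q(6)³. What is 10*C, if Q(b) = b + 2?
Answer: 5120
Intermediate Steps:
Q(b) = 2 + b
C = 512 (C = (2 + 6)³ = 8³ = 512)
10*C = 10*512 = 5120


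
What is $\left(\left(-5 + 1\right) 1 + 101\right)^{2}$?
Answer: $9409$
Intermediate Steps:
$\left(\left(-5 + 1\right) 1 + 101\right)^{2} = \left(\left(-4\right) 1 + 101\right)^{2} = \left(-4 + 101\right)^{2} = 97^{2} = 9409$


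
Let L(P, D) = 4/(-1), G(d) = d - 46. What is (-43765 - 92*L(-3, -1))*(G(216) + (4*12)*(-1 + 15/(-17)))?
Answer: -58759538/17 ≈ -3.4564e+6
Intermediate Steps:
G(d) = -46 + d
L(P, D) = -4 (L(P, D) = 4*(-1) = -4)
(-43765 - 92*L(-3, -1))*(G(216) + (4*12)*(-1 + 15/(-17))) = (-43765 - 92*(-4))*((-46 + 216) + (4*12)*(-1 + 15/(-17))) = (-43765 + 368)*(170 + 48*(-1 + 15*(-1/17))) = -43397*(170 + 48*(-1 - 15/17)) = -43397*(170 + 48*(-32/17)) = -43397*(170 - 1536/17) = -43397*1354/17 = -58759538/17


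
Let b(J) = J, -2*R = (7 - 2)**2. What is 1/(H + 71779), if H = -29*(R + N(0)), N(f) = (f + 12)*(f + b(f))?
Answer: 2/144283 ≈ 1.3862e-5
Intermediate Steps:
R = -25/2 (R = -(7 - 2)**2/2 = -1/2*5**2 = -1/2*25 = -25/2 ≈ -12.500)
N(f) = 2*f*(12 + f) (N(f) = (f + 12)*(f + f) = (12 + f)*(2*f) = 2*f*(12 + f))
H = 725/2 (H = -29*(-25/2 + 2*0*(12 + 0)) = -29*(-25/2 + 2*0*12) = -29*(-25/2 + 0) = -29*(-25/2) = 725/2 ≈ 362.50)
1/(H + 71779) = 1/(725/2 + 71779) = 1/(144283/2) = 2/144283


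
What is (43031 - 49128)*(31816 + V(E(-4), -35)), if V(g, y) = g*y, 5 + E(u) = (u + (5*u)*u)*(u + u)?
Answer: -324793287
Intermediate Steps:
E(u) = -5 + 2*u*(u + 5*u²) (E(u) = -5 + (u + (5*u)*u)*(u + u) = -5 + (u + 5*u²)*(2*u) = -5 + 2*u*(u + 5*u²))
(43031 - 49128)*(31816 + V(E(-4), -35)) = (43031 - 49128)*(31816 + (-5 + 2*(-4)² + 10*(-4)³)*(-35)) = -6097*(31816 + (-5 + 2*16 + 10*(-64))*(-35)) = -6097*(31816 + (-5 + 32 - 640)*(-35)) = -6097*(31816 - 613*(-35)) = -6097*(31816 + 21455) = -6097*53271 = -324793287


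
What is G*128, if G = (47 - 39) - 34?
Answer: -3328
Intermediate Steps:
G = -26 (G = 8 - 34 = -26)
G*128 = -26*128 = -3328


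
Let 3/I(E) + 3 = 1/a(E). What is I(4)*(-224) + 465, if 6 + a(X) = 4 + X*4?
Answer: 28473/41 ≈ 694.46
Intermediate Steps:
a(X) = -2 + 4*X (a(X) = -6 + (4 + X*4) = -6 + (4 + 4*X) = -2 + 4*X)
I(E) = 3/(-3 + 1/(-2 + 4*E))
I(4)*(-224) + 465 = (6*(1 - 2*4)/(-7 + 12*4))*(-224) + 465 = (6*(1 - 8)/(-7 + 48))*(-224) + 465 = (6*(-7)/41)*(-224) + 465 = (6*(1/41)*(-7))*(-224) + 465 = -42/41*(-224) + 465 = 9408/41 + 465 = 28473/41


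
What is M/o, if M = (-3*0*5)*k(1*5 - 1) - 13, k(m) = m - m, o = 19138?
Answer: -13/19138 ≈ -0.00067928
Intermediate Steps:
k(m) = 0
M = -13 (M = (-3*0*5)*0 - 13 = (0*5)*0 - 13 = 0*0 - 13 = 0 - 13 = -13)
M/o = -13/19138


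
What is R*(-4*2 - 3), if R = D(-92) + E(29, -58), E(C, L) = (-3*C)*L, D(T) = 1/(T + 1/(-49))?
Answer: -250276015/4509 ≈ -55506.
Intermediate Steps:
D(T) = 1/(-1/49 + T) (D(T) = 1/(T - 1/49) = 1/(-1/49 + T))
E(C, L) = -3*C*L
R = 22752365/4509 (R = 49/(-1 + 49*(-92)) - 3*29*(-58) = 49/(-1 - 4508) + 5046 = 49/(-4509) + 5046 = 49*(-1/4509) + 5046 = -49/4509 + 5046 = 22752365/4509 ≈ 5046.0)
R*(-4*2 - 3) = 22752365*(-4*2 - 3)/4509 = 22752365*(-8 - 3)/4509 = (22752365/4509)*(-11) = -250276015/4509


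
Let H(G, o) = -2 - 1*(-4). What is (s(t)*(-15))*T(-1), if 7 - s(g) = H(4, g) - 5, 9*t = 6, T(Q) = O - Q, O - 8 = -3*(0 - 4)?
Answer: -3150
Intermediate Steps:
O = 20 (O = 8 - 3*(0 - 4) = 8 - 3*(-4) = 8 + 12 = 20)
H(G, o) = 2 (H(G, o) = -2 + 4 = 2)
T(Q) = 20 - Q
t = 2/3 (t = (1/9)*6 = 2/3 ≈ 0.66667)
s(g) = 10 (s(g) = 7 - (2 - 5) = 7 - 1*(-3) = 7 + 3 = 10)
(s(t)*(-15))*T(-1) = (10*(-15))*(20 - 1*(-1)) = -150*(20 + 1) = -150*21 = -3150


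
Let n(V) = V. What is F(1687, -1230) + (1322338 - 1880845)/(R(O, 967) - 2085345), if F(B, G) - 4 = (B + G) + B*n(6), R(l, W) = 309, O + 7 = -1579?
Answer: 7355498165/695012 ≈ 10583.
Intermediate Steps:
O = -1586 (O = -7 - 1579 = -1586)
F(B, G) = 4 + G + 7*B (F(B, G) = 4 + ((B + G) + B*6) = 4 + ((B + G) + 6*B) = 4 + (G + 7*B) = 4 + G + 7*B)
F(1687, -1230) + (1322338 - 1880845)/(R(O, 967) - 2085345) = (4 - 1230 + 7*1687) + (1322338 - 1880845)/(309 - 2085345) = (4 - 1230 + 11809) - 558507/(-2085036) = 10583 - 558507*(-1/2085036) = 10583 + 186169/695012 = 7355498165/695012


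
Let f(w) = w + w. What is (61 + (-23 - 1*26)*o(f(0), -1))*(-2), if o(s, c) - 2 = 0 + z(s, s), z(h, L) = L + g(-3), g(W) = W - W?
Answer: 74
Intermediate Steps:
g(W) = 0
z(h, L) = L (z(h, L) = L + 0 = L)
f(w) = 2*w
o(s, c) = 2 + s (o(s, c) = 2 + (0 + s) = 2 + s)
(61 + (-23 - 1*26)*o(f(0), -1))*(-2) = (61 + (-23 - 1*26)*(2 + 2*0))*(-2) = (61 + (-23 - 26)*(2 + 0))*(-2) = (61 - 49*2)*(-2) = (61 - 98)*(-2) = -37*(-2) = 74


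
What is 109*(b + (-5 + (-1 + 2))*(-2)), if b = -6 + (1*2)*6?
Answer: 1526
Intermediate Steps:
b = 6 (b = -6 + 2*6 = -6 + 12 = 6)
109*(b + (-5 + (-1 + 2))*(-2)) = 109*(6 + (-5 + (-1 + 2))*(-2)) = 109*(6 + (-5 + 1)*(-2)) = 109*(6 - 4*(-2)) = 109*(6 + 8) = 109*14 = 1526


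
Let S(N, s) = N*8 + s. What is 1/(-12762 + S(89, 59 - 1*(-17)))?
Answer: -1/11974 ≈ -8.3514e-5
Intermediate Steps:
S(N, s) = s + 8*N (S(N, s) = 8*N + s = s + 8*N)
1/(-12762 + S(89, 59 - 1*(-17))) = 1/(-12762 + ((59 - 1*(-17)) + 8*89)) = 1/(-12762 + ((59 + 17) + 712)) = 1/(-12762 + (76 + 712)) = 1/(-12762 + 788) = 1/(-11974) = -1/11974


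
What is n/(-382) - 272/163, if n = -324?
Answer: -25546/31133 ≈ -0.82054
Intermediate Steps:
n/(-382) - 272/163 = -324/(-382) - 272/163 = -324*(-1/382) - 272*1/163 = 162/191 - 272/163 = -25546/31133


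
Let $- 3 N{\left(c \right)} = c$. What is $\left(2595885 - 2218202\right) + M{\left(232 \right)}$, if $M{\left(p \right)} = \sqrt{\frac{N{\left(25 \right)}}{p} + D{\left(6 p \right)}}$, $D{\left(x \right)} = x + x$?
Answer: $377683 + \frac{\sqrt{337149186}}{348} \approx 3.7774 \cdot 10^{5}$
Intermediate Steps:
$N{\left(c \right)} = - \frac{c}{3}$
$D{\left(x \right)} = 2 x$
$M{\left(p \right)} = \sqrt{12 p - \frac{25}{3 p}}$ ($M{\left(p \right)} = \sqrt{\frac{\left(- \frac{1}{3}\right) 25}{p} + 2 \cdot 6 p} = \sqrt{- \frac{25}{3 p} + 12 p} = \sqrt{12 p - \frac{25}{3 p}}$)
$\left(2595885 - 2218202\right) + M{\left(232 \right)} = \left(2595885 - 2218202\right) + \frac{\sqrt{- \frac{75}{232} + 108 \cdot 232}}{3} = 377683 + \frac{\sqrt{\left(-75\right) \frac{1}{232} + 25056}}{3} = 377683 + \frac{\sqrt{- \frac{75}{232} + 25056}}{3} = 377683 + \frac{\sqrt{\frac{5812917}{232}}}{3} = 377683 + \frac{\frac{1}{116} \sqrt{337149186}}{3} = 377683 + \frac{\sqrt{337149186}}{348}$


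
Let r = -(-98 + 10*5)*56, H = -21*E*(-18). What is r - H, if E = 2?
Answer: 1932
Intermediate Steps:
H = 756 (H = -21*2*(-18) = -42*(-18) = 756)
r = 2688 (r = -(-98 + 50)*56 = -(-48)*56 = -1*(-2688) = 2688)
r - H = 2688 - 1*756 = 2688 - 756 = 1932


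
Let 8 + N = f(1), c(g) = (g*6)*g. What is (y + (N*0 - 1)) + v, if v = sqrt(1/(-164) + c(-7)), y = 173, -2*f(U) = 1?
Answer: 172 + sqrt(1976815)/82 ≈ 189.15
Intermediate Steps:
f(U) = -1/2 (f(U) = -1/2*1 = -1/2)
c(g) = 6*g**2 (c(g) = (6*g)*g = 6*g**2)
N = -17/2 (N = -8 - 1/2 = -17/2 ≈ -8.5000)
v = sqrt(1976815)/82 (v = sqrt(1/(-164) + 6*(-7)**2) = sqrt(-1/164 + 6*49) = sqrt(-1/164 + 294) = sqrt(48215/164) = sqrt(1976815)/82 ≈ 17.146)
(y + (N*0 - 1)) + v = (173 + (-17/2*0 - 1)) + sqrt(1976815)/82 = (173 + (0 - 1)) + sqrt(1976815)/82 = (173 - 1) + sqrt(1976815)/82 = 172 + sqrt(1976815)/82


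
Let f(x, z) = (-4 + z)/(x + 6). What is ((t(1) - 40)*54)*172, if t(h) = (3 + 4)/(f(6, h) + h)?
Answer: -284832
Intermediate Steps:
f(x, z) = (-4 + z)/(6 + x)
t(h) = 7/(-⅓ + 13*h/12) (t(h) = (3 + 4)/((-4 + h)/(6 + 6) + h) = 7/((-4 + h)/12 + h) = 7/((-⅓ + h/12) + h) = 7/(-⅓ + 13*h/12))
((t(1) - 40)*54)*172 = ((84/(-4 + 13*1) - 40)*54)*172 = ((84/(-4 + 13) - 40)*54)*172 = ((84/9 - 40)*54)*172 = ((84*(⅑) - 40)*54)*172 = ((28/3 - 40)*54)*172 = -92/3*54*172 = -1656*172 = -284832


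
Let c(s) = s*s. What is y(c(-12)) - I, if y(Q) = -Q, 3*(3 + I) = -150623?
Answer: 150200/3 ≈ 50067.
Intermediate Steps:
c(s) = s**2
I = -150632/3 (I = -3 + (1/3)*(-150623) = -3 - 150623/3 = -150632/3 ≈ -50211.)
y(c(-12)) - I = -1*(-12)**2 - 1*(-150632/3) = -1*144 + 150632/3 = -144 + 150632/3 = 150200/3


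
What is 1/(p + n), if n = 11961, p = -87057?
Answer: -1/75096 ≈ -1.3316e-5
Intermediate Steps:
1/(p + n) = 1/(-87057 + 11961) = 1/(-75096) = -1/75096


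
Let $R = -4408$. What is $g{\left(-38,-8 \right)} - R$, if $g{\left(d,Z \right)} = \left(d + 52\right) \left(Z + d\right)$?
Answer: $3764$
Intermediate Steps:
$g{\left(d,Z \right)} = \left(52 + d\right) \left(Z + d\right)$
$g{\left(-38,-8 \right)} - R = \left(\left(-38\right)^{2} + 52 \left(-8\right) + 52 \left(-38\right) - -304\right) - -4408 = \left(1444 - 416 - 1976 + 304\right) + 4408 = -644 + 4408 = 3764$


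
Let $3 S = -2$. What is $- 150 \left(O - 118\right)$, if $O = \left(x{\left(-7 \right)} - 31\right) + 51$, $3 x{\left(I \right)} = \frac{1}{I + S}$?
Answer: $\frac{338250}{23} \approx 14707.0$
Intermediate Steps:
$S = - \frac{2}{3}$ ($S = \frac{1}{3} \left(-2\right) = - \frac{2}{3} \approx -0.66667$)
$x{\left(I \right)} = \frac{1}{3 \left(- \frac{2}{3} + I\right)}$ ($x{\left(I \right)} = \frac{1}{3 \left(I - \frac{2}{3}\right)} = \frac{1}{3 \left(- \frac{2}{3} + I\right)}$)
$O = \frac{459}{23}$ ($O = \left(\frac{1}{-2 + 3 \left(-7\right)} - 31\right) + 51 = \left(\frac{1}{-2 - 21} - 31\right) + 51 = \left(\frac{1}{-23} - 31\right) + 51 = \left(- \frac{1}{23} - 31\right) + 51 = - \frac{714}{23} + 51 = \frac{459}{23} \approx 19.957$)
$- 150 \left(O - 118\right) = - 150 \left(\frac{459}{23} - 118\right) = \left(-150\right) \left(- \frac{2255}{23}\right) = \frac{338250}{23}$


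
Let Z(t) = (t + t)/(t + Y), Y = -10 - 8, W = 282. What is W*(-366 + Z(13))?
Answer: -523392/5 ≈ -1.0468e+5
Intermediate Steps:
Y = -18
Z(t) = 2*t/(-18 + t) (Z(t) = (t + t)/(t - 18) = (2*t)/(-18 + t) = 2*t/(-18 + t))
W*(-366 + Z(13)) = 282*(-366 + 2*13/(-18 + 13)) = 282*(-366 + 2*13/(-5)) = 282*(-366 + 2*13*(-1/5)) = 282*(-366 - 26/5) = 282*(-1856/5) = -523392/5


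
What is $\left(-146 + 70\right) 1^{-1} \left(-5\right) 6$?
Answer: $2280$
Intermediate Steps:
$\left(-146 + 70\right) 1^{-1} \left(-5\right) 6 = - 76 \cdot 1 \left(-5\right) 6 = - 76 \left(\left(-5\right) 6\right) = \left(-76\right) \left(-30\right) = 2280$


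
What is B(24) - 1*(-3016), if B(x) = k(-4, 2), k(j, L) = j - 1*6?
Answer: 3006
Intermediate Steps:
k(j, L) = -6 + j (k(j, L) = j - 6 = -6 + j)
B(x) = -10 (B(x) = -6 - 4 = -10)
B(24) - 1*(-3016) = -10 - 1*(-3016) = -10 + 3016 = 3006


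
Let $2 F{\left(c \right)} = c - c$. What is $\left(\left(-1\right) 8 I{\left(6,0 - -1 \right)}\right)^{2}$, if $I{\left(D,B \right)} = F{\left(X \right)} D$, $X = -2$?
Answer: $0$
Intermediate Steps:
$F{\left(c \right)} = 0$ ($F{\left(c \right)} = \frac{c - c}{2} = \frac{1}{2} \cdot 0 = 0$)
$I{\left(D,B \right)} = 0$ ($I{\left(D,B \right)} = 0 D = 0$)
$\left(\left(-1\right) 8 I{\left(6,0 - -1 \right)}\right)^{2} = \left(\left(-1\right) 8 \cdot 0\right)^{2} = \left(\left(-8\right) 0\right)^{2} = 0^{2} = 0$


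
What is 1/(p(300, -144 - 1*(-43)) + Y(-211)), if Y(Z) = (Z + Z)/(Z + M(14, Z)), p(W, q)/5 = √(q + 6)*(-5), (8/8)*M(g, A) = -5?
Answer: 22788/692594521 + 291600*I*√95/692594521 ≈ 3.2902e-5 + 0.0041037*I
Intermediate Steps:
M(g, A) = -5
p(W, q) = -25*√(6 + q) (p(W, q) = 5*(√(q + 6)*(-5)) = 5*(√(6 + q)*(-5)) = 5*(-5*√(6 + q)) = -25*√(6 + q))
Y(Z) = 2*Z/(-5 + Z) (Y(Z) = (Z + Z)/(Z - 5) = (2*Z)/(-5 + Z) = 2*Z/(-5 + Z))
1/(p(300, -144 - 1*(-43)) + Y(-211)) = 1/(-25*√(6 + (-144 - 1*(-43))) + 2*(-211)/(-5 - 211)) = 1/(-25*√(6 + (-144 + 43)) + 2*(-211)/(-216)) = 1/(-25*√(6 - 101) + 2*(-211)*(-1/216)) = 1/(-25*I*√95 + 211/108) = 1/(211/108 - 25*I*√95)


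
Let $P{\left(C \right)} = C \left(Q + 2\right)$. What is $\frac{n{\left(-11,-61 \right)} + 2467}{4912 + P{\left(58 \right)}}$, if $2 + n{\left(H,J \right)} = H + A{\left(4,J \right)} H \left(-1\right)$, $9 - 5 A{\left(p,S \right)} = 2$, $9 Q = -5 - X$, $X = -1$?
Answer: $\frac{111123}{225100} \approx 0.49366$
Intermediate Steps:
$Q = - \frac{4}{9}$ ($Q = \frac{-5 - -1}{9} = \frac{-5 + 1}{9} = \frac{1}{9} \left(-4\right) = - \frac{4}{9} \approx -0.44444$)
$A{\left(p,S \right)} = \frac{7}{5}$ ($A{\left(p,S \right)} = \frac{9}{5} - \frac{2}{5} = \frac{7}{5}$)
$P{\left(C \right)} = \frac{14 C}{9}$ ($P{\left(C \right)} = C \left(- \frac{4}{9} + 2\right) = C \frac{14}{9} = \frac{14 C}{9}$)
$n{\left(H,J \right)} = -2 - \frac{2 H}{5}$ ($n{\left(H,J \right)} = -2 + \left(H + \frac{7 H}{5} \left(-1\right)\right) = -2 + \left(H - \frac{7 H}{5}\right) = -2 - \frac{2 H}{5}$)
$\frac{n{\left(-11,-61 \right)} + 2467}{4912 + P{\left(58 \right)}} = \frac{\left(-2 - - \frac{22}{5}\right) + 2467}{4912 + \frac{14}{9} \cdot 58} = \frac{\left(-2 + \frac{22}{5}\right) + 2467}{4912 + \frac{812}{9}} = \frac{\frac{12}{5} + 2467}{\frac{45020}{9}} = \frac{12347}{5} \cdot \frac{9}{45020} = \frac{111123}{225100}$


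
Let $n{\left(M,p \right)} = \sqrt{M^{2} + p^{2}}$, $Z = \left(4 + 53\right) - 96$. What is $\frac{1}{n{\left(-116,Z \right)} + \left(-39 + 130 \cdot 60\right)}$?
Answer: $\frac{7761}{60218144} - \frac{\sqrt{14977}}{60218144} \approx 0.00012685$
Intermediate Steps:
$Z = -39$ ($Z = 57 - 96 = -39$)
$\frac{1}{n{\left(-116,Z \right)} + \left(-39 + 130 \cdot 60\right)} = \frac{1}{\sqrt{\left(-116\right)^{2} + \left(-39\right)^{2}} + \left(-39 + 130 \cdot 60\right)} = \frac{1}{\sqrt{13456 + 1521} + \left(-39 + 7800\right)} = \frac{1}{\sqrt{14977} + 7761} = \frac{1}{7761 + \sqrt{14977}}$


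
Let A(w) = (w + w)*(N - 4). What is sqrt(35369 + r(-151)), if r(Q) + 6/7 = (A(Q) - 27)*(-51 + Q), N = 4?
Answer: sqrt(2000285)/7 ≈ 202.04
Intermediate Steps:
A(w) = 0 (A(w) = (w + w)*(4 - 4) = (2*w)*0 = 0)
r(Q) = 9633/7 - 27*Q (r(Q) = -6/7 + (0 - 27)*(-51 + Q) = -6/7 - 27*(-51 + Q) = -6/7 + (1377 - 27*Q) = 9633/7 - 27*Q)
sqrt(35369 + r(-151)) = sqrt(35369 + (9633/7 - 27*(-151))) = sqrt(35369 + (9633/7 + 4077)) = sqrt(35369 + 38172/7) = sqrt(285755/7) = sqrt(2000285)/7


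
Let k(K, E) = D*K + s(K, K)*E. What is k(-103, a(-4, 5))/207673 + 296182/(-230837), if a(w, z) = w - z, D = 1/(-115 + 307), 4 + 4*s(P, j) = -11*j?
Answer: -11922338305859/9204213561792 ≈ -1.2953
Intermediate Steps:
s(P, j) = -1 - 11*j/4 (s(P, j) = -1 + (-11*j)/4 = -1 - 11*j/4)
D = 1/192 ≈ 0.0052083
k(K, E) = K/192 + E*(-1 - 11*K/4) (k(K, E) = K/192 + (-1 - 11*K/4)*E = K/192 + E*(-1 - 11*K/4))
k(-103, a(-4, 5))/207673 + 296182/(-230837) = ((1/192)*(-103) - (-4 - 1*5)*(4 + 11*(-103))/4)/207673 + 296182/(-230837) = (-103/192 - (-4 - 5)*(4 - 1133)/4)*(1/207673) + 296182*(-1/230837) = (-103/192 - 1/4*(-9)*(-1129))*(1/207673) - 296182/230837 = (-103/192 - 10161/4)*(1/207673) - 296182/230837 = -487831/192*1/207673 - 296182/230837 = -487831/39873216 - 296182/230837 = -11922338305859/9204213561792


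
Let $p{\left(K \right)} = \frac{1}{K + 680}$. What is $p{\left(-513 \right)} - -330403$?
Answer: $\frac{55177302}{167} \approx 3.304 \cdot 10^{5}$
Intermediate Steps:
$p{\left(K \right)} = \frac{1}{680 + K}$
$p{\left(-513 \right)} - -330403 = \frac{1}{680 - 513} - -330403 = \frac{1}{167} + 330403 = \frac{55177302}{167}$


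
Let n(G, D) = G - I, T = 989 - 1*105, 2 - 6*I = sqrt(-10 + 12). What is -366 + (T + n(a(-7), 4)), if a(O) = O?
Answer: 1532/3 + sqrt(2)/6 ≈ 510.90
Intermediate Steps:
I = 1/3 - sqrt(2)/6 (I = 1/3 - sqrt(-10 + 12)/6 = 1/3 - sqrt(2)/6 ≈ 0.097631)
T = 884 (T = 989 - 105 = 884)
n(G, D) = -1/3 + G + sqrt(2)/6 (n(G, D) = G - (1/3 - sqrt(2)/6) = G + (-1/3 + sqrt(2)/6) = -1/3 + G + sqrt(2)/6)
-366 + (T + n(a(-7), 4)) = -366 + (884 + (-1/3 - 7 + sqrt(2)/6)) = -366 + (884 + (-22/3 + sqrt(2)/6)) = -366 + (2630/3 + sqrt(2)/6) = 1532/3 + sqrt(2)/6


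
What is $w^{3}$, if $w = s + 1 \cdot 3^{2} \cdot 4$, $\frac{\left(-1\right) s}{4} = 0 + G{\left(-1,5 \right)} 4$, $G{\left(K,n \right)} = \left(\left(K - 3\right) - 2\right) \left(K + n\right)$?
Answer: $74088000$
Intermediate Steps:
$G{\left(K,n \right)} = \left(-5 + K\right) \left(K + n\right)$ ($G{\left(K,n \right)} = \left(\left(-3 + K\right) - 2\right) \left(K + n\right) = \left(-5 + K\right) \left(K + n\right)$)
$s = 384$ ($s = - 4 \left(0 + \left(\left(-1\right)^{2} - -5 - 25 - 5\right) 4\right) = - 4 \left(0 + \left(1 + 5 - 25 - 5\right) 4\right) = - 4 \left(0 - 96\right) = \left(-4\right) \left(-96\right) = 384$)
$w = 420$ ($w = 384 + 1 \cdot 3^{2} \cdot 4 = 384 + 1 \cdot 9 \cdot 4 = 384 + 9 \cdot 4 = 384 + 36 = 420$)
$w^{3} = 420^{3} = 74088000$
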